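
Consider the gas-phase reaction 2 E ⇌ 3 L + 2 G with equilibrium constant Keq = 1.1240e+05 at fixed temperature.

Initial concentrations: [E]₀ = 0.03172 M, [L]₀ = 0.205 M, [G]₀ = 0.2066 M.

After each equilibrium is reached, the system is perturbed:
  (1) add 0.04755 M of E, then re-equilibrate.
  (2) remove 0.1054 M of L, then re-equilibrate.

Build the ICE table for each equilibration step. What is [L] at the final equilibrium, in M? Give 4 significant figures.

[L]_eq = 0.2184 M

Q₀ = 0.3655 vs Keq = 1.1240e+05 ⇒ Q<K, forward
Step 1:
                  E         L         G
  Initial   0.03172     0.205    0.2066
  Change   -0.03163   0.04744   0.03163
  Equil   9.0129e-05    0.2524    0.2382
  solve Keq expr → x = 0.01581; check Q = 1.1240e+05
Then add 0.04755 M of E.
Step 2:
                  E         L         G
  Initial   0.04764    0.2524    0.2382
  Change   -0.04748   0.07122   0.04748
  Equil   1.5693e-04    0.3237    0.2857
  solve Keq expr → x = 0.02374; check Q = 1.1240e+05
Then remove 0.1054 M of L.
Step 3:
                  E         L         G
  Initial 1.5693e-04    0.2183    0.2857
  Change  -6.9940e-05 1.0491e-04 6.9940e-05
  Equil   8.6987e-05    0.2184    0.2858
  solve Keq expr → x = 3.4970e-05; check Q = 1.1240e+05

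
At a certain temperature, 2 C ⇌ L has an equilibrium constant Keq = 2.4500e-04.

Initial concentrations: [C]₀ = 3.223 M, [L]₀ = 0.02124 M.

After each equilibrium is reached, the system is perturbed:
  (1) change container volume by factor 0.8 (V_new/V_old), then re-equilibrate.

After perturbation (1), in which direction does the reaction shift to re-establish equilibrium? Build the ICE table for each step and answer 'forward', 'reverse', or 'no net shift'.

Q₀ = 0.002045 vs Keq = 2.4500e-04 ⇒ Q>K, reverse
Step 1:
                    C           L
  I             3.223     0.02124
  C           0.03727    -0.01864
  E              3.26    0.002604
  solve Keq expr → x = -0.01864; check Q = 2.4500e-04
Then change container volume by factor 0.8 (V_new/V_old).
Step 2:
                    C           L
  I             4.075    0.003255
  C         -0.001621  8.1057e-04
  E             4.074    0.004066
  solve Keq expr → x = 8.1057e-04; check Q = 2.4500e-04

Direction: forward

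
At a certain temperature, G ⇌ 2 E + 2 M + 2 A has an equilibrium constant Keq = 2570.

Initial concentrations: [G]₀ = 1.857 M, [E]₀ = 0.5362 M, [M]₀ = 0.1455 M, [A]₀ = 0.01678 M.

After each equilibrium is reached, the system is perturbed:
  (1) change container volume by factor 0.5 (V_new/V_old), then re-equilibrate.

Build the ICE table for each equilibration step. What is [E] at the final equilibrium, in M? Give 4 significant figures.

[E]_eq = 4.741 M

Q₀ = 9.2289e-07 vs Keq = 2570 ⇒ Q<K, forward
Step 1:
                   G          E          M          A
  init         1.857     0.5362     0.1455    0.01678
  Δ           -1.468      2.936      2.936      2.936
  eq          0.3888      3.473      3.082      2.953
  solve Keq expr → x = 1.468; check Q = 2570
Then change container volume by factor 0.5 (V_new/V_old).
Step 2:
                   G          E          M          A
  init        0.7775      6.945      6.164      5.907
  Δ            1.102     -2.204     -2.204     -2.204
  eq            1.88      4.741       3.96      3.702
  solve Keq expr → x = -1.102; check Q = 2570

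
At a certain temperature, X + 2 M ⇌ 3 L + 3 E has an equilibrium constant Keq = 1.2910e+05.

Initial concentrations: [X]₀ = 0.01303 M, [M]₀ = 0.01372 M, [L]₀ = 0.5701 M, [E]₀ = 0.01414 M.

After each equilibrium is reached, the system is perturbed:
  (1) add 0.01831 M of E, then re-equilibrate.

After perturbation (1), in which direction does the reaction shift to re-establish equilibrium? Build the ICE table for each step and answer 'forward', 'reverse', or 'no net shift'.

Direction: reverse

Q₀ = 0.2136 vs Keq = 1.2910e+05 ⇒ Q<K, forward
Step 1:
                    X           M           L           E
  Initial     0.01303     0.01372      0.5701     0.01414
  Change    -0.006809    -0.01362     0.02043     0.02043
  Equil      0.006221  1.0290e-04      0.5905     0.03457
  solve Keq expr → x = 0.006809; check Q = 1.2910e+05
Then add 0.01831 M of E.
Step 2:
                    X           M           L           E
  Initial    0.006221  1.0290e-04      0.5905     0.05288
  Change   4.5136e-05  9.0271e-05 -1.3541e-04 -1.3541e-04
  Equil      0.006267  1.9317e-04      0.5904     0.05274
  solve Keq expr → x = -4.5136e-05; check Q = 1.2910e+05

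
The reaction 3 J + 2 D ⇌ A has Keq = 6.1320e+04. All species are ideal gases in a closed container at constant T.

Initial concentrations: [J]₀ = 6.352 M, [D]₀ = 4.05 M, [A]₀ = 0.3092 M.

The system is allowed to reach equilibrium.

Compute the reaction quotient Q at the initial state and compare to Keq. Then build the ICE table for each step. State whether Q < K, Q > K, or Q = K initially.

Q₀ = 7.3553e-05; Q < K (proceeds forward)

Q₀ = 7.3553e-05 vs Keq = 6.1320e+04 ⇒ Q<K, forward
Step 1:
                   J          D          A
  init         6.352       4.05     0.3092
  Δ           -6.026     -4.017      2.009
  eq          0.3264    0.03296      2.318
  solve Keq expr → x = 2.009; check Q = 6.1320e+04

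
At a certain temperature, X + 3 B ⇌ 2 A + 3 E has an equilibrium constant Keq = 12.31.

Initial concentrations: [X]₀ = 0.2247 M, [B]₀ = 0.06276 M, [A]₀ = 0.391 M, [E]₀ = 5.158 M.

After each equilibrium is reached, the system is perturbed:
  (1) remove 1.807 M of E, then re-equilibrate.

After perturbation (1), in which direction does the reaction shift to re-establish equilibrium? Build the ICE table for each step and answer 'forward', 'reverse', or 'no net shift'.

Q₀ = 3.7770e+05 vs Keq = 12.31 ⇒ Q>K, reverse
Step 1:
                  X         B         A         E
  Initial    0.2247   0.06276     0.391     5.158
  Change     0.1548    0.4644   -0.3096   -0.4644
  Equil      0.3795    0.5272   0.08137     4.694
  solve Keq expr → x = -0.1548; check Q = 12.31
Then remove 1.807 M of E.
Step 2:
                  X         B         A         E
  Initial    0.3795    0.5272   0.08137     2.887
  Change   -0.02314  -0.06942   0.04628   0.06942
  Equil      0.3564    0.4578    0.1277     2.956
  solve Keq expr → x = 0.02314; check Q = 12.31

Direction: forward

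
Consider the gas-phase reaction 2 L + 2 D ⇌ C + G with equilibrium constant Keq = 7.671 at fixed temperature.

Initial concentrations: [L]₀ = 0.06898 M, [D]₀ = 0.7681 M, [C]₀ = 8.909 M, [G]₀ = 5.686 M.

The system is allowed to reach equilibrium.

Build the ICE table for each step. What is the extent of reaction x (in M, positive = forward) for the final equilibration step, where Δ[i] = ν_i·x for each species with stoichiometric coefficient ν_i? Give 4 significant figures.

Q₀ = 1.8045e+04 vs Keq = 7.671 ⇒ Q>K, reverse
Step 1:
                  L         D         C         G
  I         0.06898    0.7681     8.909     5.686
  C           1.155     1.155   -0.5777   -0.5777
  E           1.224     1.924     8.331     5.108
  solve Keq expr → x = -0.5777; check Q = 7.671

x = -0.5777 M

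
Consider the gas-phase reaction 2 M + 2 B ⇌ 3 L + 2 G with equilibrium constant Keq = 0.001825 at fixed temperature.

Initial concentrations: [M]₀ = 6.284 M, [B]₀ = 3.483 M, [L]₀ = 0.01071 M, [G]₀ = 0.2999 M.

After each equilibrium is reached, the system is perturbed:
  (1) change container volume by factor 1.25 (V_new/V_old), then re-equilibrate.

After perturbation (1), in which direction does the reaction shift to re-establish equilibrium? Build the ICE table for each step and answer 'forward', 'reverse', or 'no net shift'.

Direction: forward

Q₀ = 2.3064e-10 vs Keq = 0.001825 ⇒ Q<K, forward
Step 1:
                   M          B          L          G
  I            6.284      3.483    0.01071     0.2999
  C          -0.5735    -0.5735     0.8602     0.5735
  E            5.711       2.91     0.8709     0.8734
  solve Keq expr → x = 0.2867; check Q = 0.001825
Then change container volume by factor 1.25 (V_new/V_old).
Step 2:
                   M          B          L          G
  I            4.568      2.328     0.6967     0.6987
  C         -0.02138   -0.02138    0.03207    0.02138
  E            4.547      2.306     0.7288     0.7201
  solve Keq expr → x = 0.01069; check Q = 0.001825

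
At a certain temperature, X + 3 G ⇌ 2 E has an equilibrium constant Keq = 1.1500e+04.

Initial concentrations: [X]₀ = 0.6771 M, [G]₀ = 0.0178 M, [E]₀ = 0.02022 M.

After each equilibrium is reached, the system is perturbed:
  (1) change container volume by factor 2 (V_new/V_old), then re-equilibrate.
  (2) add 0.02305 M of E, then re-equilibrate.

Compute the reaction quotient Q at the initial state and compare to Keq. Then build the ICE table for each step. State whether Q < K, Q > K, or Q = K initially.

Q₀ = 107.1 vs Keq = 1.1500e+04 ⇒ Q<K, forward
Step 1:
                   X          G          E
  I           0.6771     0.0178    0.02022
  C        -0.004346   -0.01304   0.008691
  E           0.6728   0.004763    0.02891
  solve Keq expr → x = 0.004346; check Q = 1.1500e+04
Then change container volume by factor 2 (V_new/V_old).
Step 2:
                   X          G          E
  I           0.3364   0.002381    0.01446
  C       4.1685e-04   0.001251 -8.3370e-04
  E           0.3368   0.003632    0.01362
  solve Keq expr → x = -4.1685e-04; check Q = 1.1500e+04
Then add 0.02305 M of E.
Step 3:
                   X          G          E
  I           0.3368   0.003632    0.03667
  C          0.00104   0.003121  -0.002081
  E           0.3378   0.006753    0.03459
  solve Keq expr → x = -0.00104; check Q = 1.1500e+04

Q₀ = 107.1; Q < K (proceeds forward)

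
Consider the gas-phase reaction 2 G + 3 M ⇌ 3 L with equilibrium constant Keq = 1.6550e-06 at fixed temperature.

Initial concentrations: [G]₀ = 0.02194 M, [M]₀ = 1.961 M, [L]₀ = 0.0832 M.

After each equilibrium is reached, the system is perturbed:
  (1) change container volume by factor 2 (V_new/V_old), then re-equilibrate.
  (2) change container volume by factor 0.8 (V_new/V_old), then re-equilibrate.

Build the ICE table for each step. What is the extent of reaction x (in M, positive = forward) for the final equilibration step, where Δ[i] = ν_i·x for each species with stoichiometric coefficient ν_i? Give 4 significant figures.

Q₀ = 0.1587 vs Keq = 1.6550e-06 ⇒ Q>K, reverse
Step 1:
                    G           M           L
  init        0.02194       1.961      0.0832
  Δ           0.05262     0.07893    -0.07893
  eq          0.07456        2.04    0.004274
  solve Keq expr → x = -0.02631; check Q = 1.6550e-06
Then change container volume by factor 2 (V_new/V_old).
Step 2:
                    G           M           L
  init        0.03728        1.02    0.002137
  Δ        5.1824e-04  7.7736e-04 -7.7736e-04
  eq           0.0378       1.021     0.00136
  solve Keq expr → x = -2.5912e-04; check Q = 1.6550e-06
Then change container volume by factor 0.8 (V_new/V_old).
Step 3:
                    G           M           L
  init        0.04725       1.276      0.0017
  Δ       -1.7818e-04 -2.6727e-04  2.6727e-04
  eq          0.04707       1.276    0.001967
  solve Keq expr → x = 8.9089e-05; check Q = 1.6550e-06

x = 8.9089e-05 M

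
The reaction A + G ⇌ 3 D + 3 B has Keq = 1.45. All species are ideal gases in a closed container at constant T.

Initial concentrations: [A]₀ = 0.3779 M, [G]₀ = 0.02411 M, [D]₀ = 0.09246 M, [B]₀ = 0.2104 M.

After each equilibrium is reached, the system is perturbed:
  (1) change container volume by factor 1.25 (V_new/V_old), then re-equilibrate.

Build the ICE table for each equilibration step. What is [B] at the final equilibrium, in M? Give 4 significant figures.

[B]_eq = 0.226 M

Q₀ = 8.0802e-04 vs Keq = 1.45 ⇒ Q<K, forward
Step 1:
                  A         G         D         B
  I          0.3779   0.02411   0.09246    0.2104
  C        -0.02392  -0.02392   0.07175   0.07175
  E           0.354 1.9376e-04    0.1642    0.2821
  solve Keq expr → x = 0.02392; check Q = 1.45
Then change container volume by factor 1.25 (V_new/V_old).
Step 2:
                  A         G         D         B
  I          0.2832 1.5501e-04    0.1314    0.2257
  C       -9.0870e-05 -9.0870e-05 2.7261e-04 2.7261e-04
  E          0.2831 6.4141e-05    0.1316     0.226
  solve Keq expr → x = 9.0870e-05; check Q = 1.45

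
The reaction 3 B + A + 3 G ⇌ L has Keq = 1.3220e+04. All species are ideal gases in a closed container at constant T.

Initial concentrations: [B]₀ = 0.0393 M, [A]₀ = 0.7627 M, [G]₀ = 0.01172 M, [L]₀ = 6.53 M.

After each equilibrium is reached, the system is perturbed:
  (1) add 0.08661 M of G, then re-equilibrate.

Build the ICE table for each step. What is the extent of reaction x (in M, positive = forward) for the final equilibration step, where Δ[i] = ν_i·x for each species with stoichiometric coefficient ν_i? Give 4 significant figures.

x = 0.01375 M

Q₀ = 8.7619e+10 vs Keq = 1.3220e+04 ⇒ Q>K, reverse
Step 1:
                   B          A          G          L
  I           0.0393     0.7627    0.01172       6.53
  C            0.263    0.08767      0.263   -0.08767
  E           0.3023     0.8504     0.2747      6.442
  solve Keq expr → x = -0.08767; check Q = 1.3220e+04
Then add 0.08661 M of G.
Step 2:
                   B          A          G          L
  I           0.3023     0.8504     0.3614      6.442
  C         -0.04125   -0.01375   -0.04125    0.01375
  E           0.2611     0.8366     0.3201      6.456
  solve Keq expr → x = 0.01375; check Q = 1.3220e+04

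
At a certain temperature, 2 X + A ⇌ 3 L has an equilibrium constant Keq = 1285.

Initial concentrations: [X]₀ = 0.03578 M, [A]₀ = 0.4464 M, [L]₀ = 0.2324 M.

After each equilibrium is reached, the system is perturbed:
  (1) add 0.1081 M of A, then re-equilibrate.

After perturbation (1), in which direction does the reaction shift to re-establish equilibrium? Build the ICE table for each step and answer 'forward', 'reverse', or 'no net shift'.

Q₀ = 21.96 vs Keq = 1285 ⇒ Q<K, forward
Step 1:
                  X         A         L
  Initial   0.03578    0.4464    0.2324
  Change    -0.0296   -0.0148   0.04439
  Equil    0.006184    0.4316    0.2768
  solve Keq expr → x = 0.0148; check Q = 1285
Then add 0.1081 M of A.
Step 2:
                  X         A         L
  Initial  0.006184    0.5397    0.2768
  Change  -6.2416e-04 -3.1208e-04 9.3624e-04
  Equil    0.005559    0.5394    0.2777
  solve Keq expr → x = 3.1208e-04; check Q = 1285

Direction: forward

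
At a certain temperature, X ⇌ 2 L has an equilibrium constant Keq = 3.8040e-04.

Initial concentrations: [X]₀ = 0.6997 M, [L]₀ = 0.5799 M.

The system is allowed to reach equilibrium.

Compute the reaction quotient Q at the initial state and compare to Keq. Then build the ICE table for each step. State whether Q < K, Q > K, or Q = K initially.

Q₀ = 0.4806; Q > K (proceeds reverse)

Q₀ = 0.4806 vs Keq = 3.8040e-04 ⇒ Q>K, reverse
Step 1:
                   X          L
  init        0.6997     0.5799
  Δ           0.2803    -0.5606
  eq            0.98    0.01931
  solve Keq expr → x = -0.2803; check Q = 3.8040e-04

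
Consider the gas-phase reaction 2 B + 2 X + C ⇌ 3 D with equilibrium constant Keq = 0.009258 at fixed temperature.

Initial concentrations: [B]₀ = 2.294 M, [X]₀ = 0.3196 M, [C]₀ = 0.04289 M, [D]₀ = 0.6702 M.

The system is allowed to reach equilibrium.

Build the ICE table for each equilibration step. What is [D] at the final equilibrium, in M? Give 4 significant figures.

[D]_eq = 0.177 M

Q₀ = 13.06 vs Keq = 0.009258 ⇒ Q>K, reverse
Step 1:
                   B          X          C          D
  Initial      2.294     0.3196    0.04289     0.6702
  Change      0.3288     0.3288     0.1644    -0.4932
  Equil        2.623     0.6484     0.2073      0.177
  solve Keq expr → x = -0.1644; check Q = 0.009258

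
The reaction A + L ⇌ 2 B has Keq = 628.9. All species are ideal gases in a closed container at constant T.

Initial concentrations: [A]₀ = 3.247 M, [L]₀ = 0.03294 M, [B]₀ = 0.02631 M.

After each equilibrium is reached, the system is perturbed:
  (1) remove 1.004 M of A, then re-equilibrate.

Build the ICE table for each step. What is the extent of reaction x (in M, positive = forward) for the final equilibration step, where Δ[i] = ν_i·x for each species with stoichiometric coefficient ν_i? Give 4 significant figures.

Q₀ = 0.006472 vs Keq = 628.9 ⇒ Q<K, forward
Step 1:
                    A           L           B
  I             3.247     0.03294     0.02631
  C          -0.03294    -0.03294     0.06587
  E             3.214  4.2039e-06     0.09218
  solve Keq expr → x = 0.03294; check Q = 628.9
Then remove 1.004 M of A.
Step 2:
                    A           L           B
  I              2.21  4.2039e-06     0.09218
  C        1.9093e-06  1.9093e-06 -3.8185e-06
  E              2.21  6.1132e-06     0.09218
  solve Keq expr → x = -1.9093e-06; check Q = 628.9

x = -1.9093e-06 M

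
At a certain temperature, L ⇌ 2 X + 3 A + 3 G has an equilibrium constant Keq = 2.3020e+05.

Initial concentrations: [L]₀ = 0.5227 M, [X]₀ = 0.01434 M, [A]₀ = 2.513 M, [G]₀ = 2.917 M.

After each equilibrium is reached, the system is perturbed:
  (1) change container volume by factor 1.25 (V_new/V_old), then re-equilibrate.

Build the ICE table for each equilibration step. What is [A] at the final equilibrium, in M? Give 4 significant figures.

[A]_eq = 3.251 M

Q₀ = 0.155 vs Keq = 2.3020e+05 ⇒ Q<K, forward
Step 1:
                  L         X         A         G
  init       0.5227   0.01434     2.513     2.917
  Δ         -0.4982    0.9964     1.495     1.495
  eq        0.02452     1.011     4.008     4.412
  solve Keq expr → x = 0.4982; check Q = 2.3020e+05
Then change container volume by factor 1.25 (V_new/V_old).
Step 2:
                  L         X         A         G
  init      0.01962    0.8086     3.206     3.529
  Δ        -0.01483   0.02966    0.0445    0.0445
  eq       0.004785    0.8382     3.251     3.574
  solve Keq expr → x = 0.01483; check Q = 2.3020e+05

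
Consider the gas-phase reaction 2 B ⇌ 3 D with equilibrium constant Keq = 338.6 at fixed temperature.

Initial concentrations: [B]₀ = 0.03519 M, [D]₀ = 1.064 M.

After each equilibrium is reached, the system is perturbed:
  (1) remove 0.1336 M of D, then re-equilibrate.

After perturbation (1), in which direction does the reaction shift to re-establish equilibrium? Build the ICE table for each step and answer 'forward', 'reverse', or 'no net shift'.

Q₀ = 972.7 vs Keq = 338.6 ⇒ Q>K, reverse
Step 1:
                   B          D
  I          0.03519      1.064
  C          0.02173    -0.0326
  E          0.05692      1.031
  solve Keq expr → x = -0.01087; check Q = 338.6
Then remove 0.1336 M of D.
Step 2:
                   B          D
  I          0.05692     0.8978
  C         -0.00958    0.01437
  E          0.04734     0.9122
  solve Keq expr → x = 0.00479; check Q = 338.6

Direction: forward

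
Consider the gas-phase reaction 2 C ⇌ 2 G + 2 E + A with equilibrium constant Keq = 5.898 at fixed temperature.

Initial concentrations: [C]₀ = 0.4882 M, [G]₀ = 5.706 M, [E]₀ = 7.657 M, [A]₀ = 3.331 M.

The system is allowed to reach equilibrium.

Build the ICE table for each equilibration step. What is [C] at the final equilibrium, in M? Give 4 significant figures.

Q₀ = 2.6678e+04 vs Keq = 5.898 ⇒ Q>K, reverse
Step 1:
                   C          G          E          A
  Initial     0.4882      5.706      7.657      3.331
  Change       3.655     -3.655     -3.655     -1.828
  Equil        4.143      2.051      4.002      1.503
  solve Keq expr → x = -1.828; check Q = 5.898

[C]_eq = 4.143 M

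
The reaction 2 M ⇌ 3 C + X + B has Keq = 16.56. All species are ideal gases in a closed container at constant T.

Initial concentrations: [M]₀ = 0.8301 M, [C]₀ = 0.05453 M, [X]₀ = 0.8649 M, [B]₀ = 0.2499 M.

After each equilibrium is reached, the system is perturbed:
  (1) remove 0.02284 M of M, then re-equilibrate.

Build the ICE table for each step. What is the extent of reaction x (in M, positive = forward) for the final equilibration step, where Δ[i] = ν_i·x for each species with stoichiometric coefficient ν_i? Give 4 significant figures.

Q₀ = 5.0860e-05 vs Keq = 16.56 ⇒ Q<K, forward
Step 1:
                   M          C          X          B
  Initial     0.8301    0.05453     0.8649     0.2499
  Change     -0.6298     0.9446     0.3149     0.3149
  Equil       0.2003     0.9992       1.18     0.5648
  solve Keq expr → x = 0.3149; check Q = 16.56
Then remove 0.02284 M of M.
Step 2:
                   M          C          X          B
  Initial     0.1775     0.9992       1.18     0.5648
  Change      0.0145   -0.02174  -0.007248  -0.007248
  Equil        0.192     0.9774      1.173     0.5575
  solve Keq expr → x = -0.007248; check Q = 16.56

x = -0.007248 M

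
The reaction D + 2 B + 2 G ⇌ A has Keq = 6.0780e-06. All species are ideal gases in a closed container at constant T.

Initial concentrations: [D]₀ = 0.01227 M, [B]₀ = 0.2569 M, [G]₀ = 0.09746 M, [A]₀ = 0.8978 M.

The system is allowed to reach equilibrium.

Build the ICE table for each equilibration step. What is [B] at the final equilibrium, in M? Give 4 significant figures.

[B]_eq = 2.052 M

Q₀ = 1.1672e+05 vs Keq = 6.0780e-06 ⇒ Q>K, reverse
Step 1:
                  D         B         G         A
  init      0.01227    0.2569   0.09746    0.8978
  Δ          0.8977     1.795     1.795   -0.8977
  eq           0.91     2.052     1.893 8.3473e-05
  solve Keq expr → x = -0.8977; check Q = 6.0780e-06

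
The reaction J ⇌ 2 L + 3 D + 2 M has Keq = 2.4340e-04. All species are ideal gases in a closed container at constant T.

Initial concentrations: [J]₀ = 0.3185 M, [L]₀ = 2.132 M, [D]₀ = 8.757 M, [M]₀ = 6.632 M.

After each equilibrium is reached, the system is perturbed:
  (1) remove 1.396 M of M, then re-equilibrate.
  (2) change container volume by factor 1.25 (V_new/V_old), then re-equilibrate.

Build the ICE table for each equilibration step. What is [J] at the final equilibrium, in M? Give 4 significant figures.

[J]_eq = 1.107 M

Q₀ = 4.2152e+05 vs Keq = 2.4340e-04 ⇒ Q>K, reverse
Step 1:
                   J          L          D          M
  Initial     0.3185      2.132      8.757      6.632
  Change       1.066     -2.132     -3.198     -2.132
  Equil        1.384 3.1116e-04      5.559        4.5
  solve Keq expr → x = -1.066; check Q = 2.4340e-04
Then remove 1.396 M of M.
Step 2:
                   J          L          D          M
  Initial      1.384 3.1116e-04      5.559      3.104
  Change  -6.9936e-05 1.3987e-04 2.0981e-04 1.3987e-04
  Equil        1.384 4.5104e-04       5.56      3.104
  solve Keq expr → x = 6.9936e-05; check Q = 2.4340e-04
Then change container volume by factor 1.25 (V_new/V_old).
Step 3:
                   J          L          D          M
  Initial      1.107 3.6083e-04      4.448      2.484
  Change  -1.7182e-04 3.4364e-04 5.1546e-04 3.4364e-04
  Equil        1.107 7.0447e-04      4.448      2.484
  solve Keq expr → x = 1.7182e-04; check Q = 2.4340e-04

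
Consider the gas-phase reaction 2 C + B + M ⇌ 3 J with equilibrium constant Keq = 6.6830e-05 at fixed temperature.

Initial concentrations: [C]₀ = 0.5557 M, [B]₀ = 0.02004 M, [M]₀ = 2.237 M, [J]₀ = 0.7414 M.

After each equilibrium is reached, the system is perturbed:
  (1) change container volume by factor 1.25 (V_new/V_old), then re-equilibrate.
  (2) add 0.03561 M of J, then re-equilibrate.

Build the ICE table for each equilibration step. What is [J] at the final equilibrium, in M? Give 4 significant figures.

Q₀ = 29.44 vs Keq = 6.6830e-05 ⇒ Q>K, reverse
Step 1:
                    C           B           M           J
  I            0.5557     0.02004       2.237      0.7414
  C            0.4707      0.2353      0.2353      -0.706
  E             1.026      0.2554       2.472     0.03542
  solve Keq expr → x = -0.2353; check Q = 6.6830e-05
Then change container volume by factor 1.25 (V_new/V_old).
Step 2:
                    C           B           M           J
  I            0.8211      0.2043       1.978     0.02834
  C          0.001315  6.5737e-04  6.5737e-04   -0.001972
  E            0.8224       0.205       1.979     0.02637
  solve Keq expr → x = -6.5737e-04; check Q = 6.6830e-05
Then add 0.03561 M of J.
Step 3:
                    C           B           M           J
  I            0.8224       0.205       1.979     0.06198
  C           0.02305     0.01152     0.01152    -0.03457
  E            0.8454      0.2165        1.99      0.0274
  solve Keq expr → x = -0.01152; check Q = 6.6830e-05

[J]_eq = 0.0274 M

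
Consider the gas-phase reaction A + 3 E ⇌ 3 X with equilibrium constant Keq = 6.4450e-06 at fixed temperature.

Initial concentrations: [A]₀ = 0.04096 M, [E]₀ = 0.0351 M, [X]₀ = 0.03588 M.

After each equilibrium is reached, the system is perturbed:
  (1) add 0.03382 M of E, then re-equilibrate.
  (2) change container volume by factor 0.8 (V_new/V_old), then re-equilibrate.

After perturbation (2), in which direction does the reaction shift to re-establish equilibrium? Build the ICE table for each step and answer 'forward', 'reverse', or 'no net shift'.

Direction: forward

Q₀ = 26.08 vs Keq = 6.4450e-06 ⇒ Q>K, reverse
Step 1:
                    A           E           X
  init        0.04096      0.0351     0.03588
  Δ            0.0118     0.03539    -0.03539
  eq          0.05276     0.07049  4.9198e-04
  solve Keq expr → x = -0.0118; check Q = 6.4450e-06
Then add 0.03382 M of E.
Step 2:
                    A           E           X
  init        0.05276      0.1043  4.9198e-04
  Δ       -7.8020e-05 -2.3406e-04  2.3406e-04
  eq          0.05268      0.1041  7.2604e-04
  solve Keq expr → x = 7.8020e-05; check Q = 6.4450e-06
Then change container volume by factor 0.8 (V_new/V_old).
Step 3:
                    A           E           X
  init        0.06585      0.1301  9.0755e-04
  Δ       -2.3147e-05 -6.9442e-05  6.9442e-05
  eq          0.06582        0.13  9.7699e-04
  solve Keq expr → x = 2.3147e-05; check Q = 6.4450e-06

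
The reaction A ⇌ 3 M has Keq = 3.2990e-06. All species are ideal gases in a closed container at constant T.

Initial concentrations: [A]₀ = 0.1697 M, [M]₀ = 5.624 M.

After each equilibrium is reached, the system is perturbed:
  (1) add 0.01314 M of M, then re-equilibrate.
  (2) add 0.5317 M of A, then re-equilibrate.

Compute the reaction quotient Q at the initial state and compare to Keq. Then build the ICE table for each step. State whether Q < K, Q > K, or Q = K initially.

Q₀ = 1048 vs Keq = 3.2990e-06 ⇒ Q>K, reverse
Step 1:
                    A           M
  I            0.1697       5.624
  C             1.868      -5.605
  E             2.038     0.01887
  solve Keq expr → x = -1.868; check Q = 3.2990e-06
Then add 0.01314 M of M.
Step 2:
                    A           M
  I             2.038     0.03201
  C          0.004376    -0.01313
  E             2.042     0.01889
  solve Keq expr → x = -0.004376; check Q = 3.2990e-06
Then add 0.5317 M of A.
Step 3:
                    A           M
  I             2.574     0.01889
  C       -5.0433e-04    0.001513
  E             2.574      0.0204
  solve Keq expr → x = 5.0433e-04; check Q = 3.2990e-06

Q₀ = 1048; Q > K (proceeds reverse)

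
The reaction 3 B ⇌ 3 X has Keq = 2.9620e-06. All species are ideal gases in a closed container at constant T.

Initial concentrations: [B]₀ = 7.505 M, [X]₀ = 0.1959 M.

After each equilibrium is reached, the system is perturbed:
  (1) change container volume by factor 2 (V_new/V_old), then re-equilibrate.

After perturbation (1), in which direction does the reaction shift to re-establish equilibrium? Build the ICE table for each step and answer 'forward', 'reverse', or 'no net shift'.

Direction: no net shift

Q₀ = 1.7785e-05 vs Keq = 2.9620e-06 ⇒ Q>K, reverse
Step 1:
                    B           X
  init          7.505      0.1959
  Δ           0.08687    -0.08687
  eq            7.592       0.109
  solve Keq expr → x = -0.02896; check Q = 2.9620e-06
Then change container volume by factor 2 (V_new/V_old).
Step 2:
                    B           X
  init          3.796     0.05451
  Δ                 0           0
  eq            3.796     0.05451
  solve Keq expr → x = 0; check Q = 2.9620e-06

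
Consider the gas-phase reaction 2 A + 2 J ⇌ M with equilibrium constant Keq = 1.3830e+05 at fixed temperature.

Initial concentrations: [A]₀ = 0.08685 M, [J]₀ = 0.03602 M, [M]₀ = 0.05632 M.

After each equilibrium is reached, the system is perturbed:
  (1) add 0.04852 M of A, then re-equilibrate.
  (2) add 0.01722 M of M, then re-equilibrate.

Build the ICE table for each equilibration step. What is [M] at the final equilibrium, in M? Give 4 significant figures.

Q₀ = 5755 vs Keq = 1.3830e+05 ⇒ Q<K, forward
Step 1:
                   A          J          M
  I          0.08685    0.03602    0.05632
  C         -0.02469   -0.02469    0.01234
  E          0.06216    0.01133    0.06866
  solve Keq expr → x = 0.01234; check Q = 1.3830e+05
Then add 0.04852 M of A.
Step 2:
                   A          J          M
  I           0.1107    0.01133    0.06866
  C        -0.004584  -0.004584   0.002292
  E           0.1061   0.006751    0.07095
  solve Keq expr → x = 0.002292; check Q = 1.3830e+05
Then add 0.01722 M of M.
Step 3:
                   A          J          M
  I           0.1061   0.006751    0.08817
  C       7.0967e-04 7.0967e-04 -3.5484e-04
  E           0.1068   0.007461    0.08782
  solve Keq expr → x = -3.5484e-04; check Q = 1.3830e+05

[M]_eq = 0.08782 M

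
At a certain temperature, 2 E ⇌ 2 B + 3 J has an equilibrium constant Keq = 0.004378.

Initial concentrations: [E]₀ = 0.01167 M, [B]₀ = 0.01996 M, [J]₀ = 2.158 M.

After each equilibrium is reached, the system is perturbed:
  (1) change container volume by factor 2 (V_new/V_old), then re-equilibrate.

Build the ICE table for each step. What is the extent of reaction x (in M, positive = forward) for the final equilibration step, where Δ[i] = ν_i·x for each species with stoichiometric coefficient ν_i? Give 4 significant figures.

x = 2.8388e-04 M

Q₀ = 29.4 vs Keq = 0.004378 ⇒ Q>K, reverse
Step 1:
                  E         B         J
  I         0.01167   0.01996     2.158
  C          0.0193   -0.0193  -0.02895
  E         0.03097 6.5964e-04     2.129
  solve Keq expr → x = -0.00965; check Q = 0.004378
Then change container volume by factor 2 (V_new/V_old).
Step 2:
                  E         B         J
  I         0.01549 3.2982e-04     1.065
  C       -5.6777e-04 5.6777e-04 8.5165e-04
  E         0.01492 8.9759e-04     1.065
  solve Keq expr → x = 2.8388e-04; check Q = 0.004378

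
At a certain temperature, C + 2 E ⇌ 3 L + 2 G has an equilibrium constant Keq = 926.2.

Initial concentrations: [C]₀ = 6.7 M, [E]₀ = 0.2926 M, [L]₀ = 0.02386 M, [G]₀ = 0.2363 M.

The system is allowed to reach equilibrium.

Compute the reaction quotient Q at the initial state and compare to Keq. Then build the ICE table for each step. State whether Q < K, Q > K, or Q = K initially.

Q₀ = 1.3223e-06 vs Keq = 926.2 ⇒ Q<K, forward
Step 1:
                  C         E         L         G
  I             6.7    0.2926   0.02386    0.2363
  C         -0.1452   -0.2905    0.4357    0.2905
  E           6.555  0.002107    0.4596    0.5268
  solve Keq expr → x = 0.1452; check Q = 926.2

Q₀ = 1.3223e-06; Q < K (proceeds forward)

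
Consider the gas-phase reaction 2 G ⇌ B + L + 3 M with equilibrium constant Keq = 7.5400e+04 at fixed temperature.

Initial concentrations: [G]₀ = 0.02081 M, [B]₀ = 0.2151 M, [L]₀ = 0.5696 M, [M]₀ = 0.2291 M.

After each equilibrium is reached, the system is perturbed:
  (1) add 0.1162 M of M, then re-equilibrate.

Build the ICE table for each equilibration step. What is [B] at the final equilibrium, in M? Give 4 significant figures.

[B]_eq = 0.2254 M

Q₀ = 3.402 vs Keq = 7.5400e+04 ⇒ Q<K, forward
Step 1:
                   G          B          L          M
  init       0.02081     0.2151     0.5696     0.2291
  Δ         -0.02064    0.01032    0.01032    0.03095
  eq      1.7462e-04     0.2254     0.5799     0.2601
  solve Keq expr → x = 0.01032; check Q = 7.5400e+04
Then add 0.1162 M of M.
Step 2:
                   G          B          L          M
  init    1.7462e-04     0.2254     0.5799     0.3763
  Δ       1.2898e-04 -6.4488e-05 -6.4488e-05 -1.9346e-04
  eq      3.0359e-04     0.2254     0.5799     0.3761
  solve Keq expr → x = -6.4488e-05; check Q = 7.5400e+04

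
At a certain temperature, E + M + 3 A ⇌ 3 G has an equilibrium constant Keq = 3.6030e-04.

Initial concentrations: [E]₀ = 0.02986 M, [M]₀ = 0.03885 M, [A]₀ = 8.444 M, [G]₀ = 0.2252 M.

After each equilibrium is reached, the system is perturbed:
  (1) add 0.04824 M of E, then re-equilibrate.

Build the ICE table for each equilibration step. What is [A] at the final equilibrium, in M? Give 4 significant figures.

[A]_eq = 8.547 M

Q₀ = 0.01635 vs Keq = 3.6030e-04 ⇒ Q>K, reverse
Step 1:
                   E          M          A          G
  I          0.02986    0.03885      8.444     0.2252
  C           0.0394     0.0394     0.1182    -0.1182
  E          0.06926    0.07825      8.562      0.107
  solve Keq expr → x = -0.0394; check Q = 3.6030e-04
Then add 0.04824 M of E.
Step 2:
                   E          M          A          G
  I           0.1175    0.07825      8.562      0.107
  C        -0.005209  -0.005209   -0.01563    0.01563
  E           0.1123    0.07304      8.547     0.1226
  solve Keq expr → x = 0.005209; check Q = 3.6030e-04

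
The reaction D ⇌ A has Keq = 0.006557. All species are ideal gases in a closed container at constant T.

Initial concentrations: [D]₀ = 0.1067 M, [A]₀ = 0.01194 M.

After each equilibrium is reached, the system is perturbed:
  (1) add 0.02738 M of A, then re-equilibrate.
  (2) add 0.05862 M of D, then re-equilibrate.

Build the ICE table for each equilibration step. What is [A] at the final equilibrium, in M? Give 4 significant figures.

Q₀ = 0.1119 vs Keq = 0.006557 ⇒ Q>K, reverse
Step 1:
                   D          A
  init        0.1067    0.01194
  Δ          0.01117   -0.01117
  eq          0.1179 7.7285e-04
  solve Keq expr → x = -0.01117; check Q = 0.006557
Then add 0.02738 M of A.
Step 2:
                   D          A
  init        0.1179    0.02815
  Δ           0.0272    -0.0272
  eq          0.1451 9.5122e-04
  solve Keq expr → x = -0.0272; check Q = 0.006557
Then add 0.05862 M of D.
Step 3:
                   D          A
  init        0.2037 9.5122e-04
  Δ       -3.8187e-04 3.8187e-04
  eq          0.2033   0.001333
  solve Keq expr → x = 3.8187e-04; check Q = 0.006557

[A]_eq = 0.001333 M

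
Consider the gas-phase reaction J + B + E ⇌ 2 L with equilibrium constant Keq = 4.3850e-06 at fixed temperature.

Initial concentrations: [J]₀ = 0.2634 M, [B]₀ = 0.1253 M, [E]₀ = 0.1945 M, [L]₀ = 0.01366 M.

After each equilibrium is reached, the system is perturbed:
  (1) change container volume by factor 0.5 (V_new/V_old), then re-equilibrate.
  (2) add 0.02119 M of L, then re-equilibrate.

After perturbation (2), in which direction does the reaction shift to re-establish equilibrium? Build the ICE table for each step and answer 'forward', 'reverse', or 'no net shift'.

Direction: reverse

Q₀ = 0.02907 vs Keq = 4.3850e-06 ⇒ Q>K, reverse
Step 1:
                  J         B         E         L
  Initial    0.2634    0.1253    0.1945   0.01366
  Change   0.006741  0.006741  0.006741  -0.01348
  Equil      0.2701     0.132    0.2012 1.7742e-04
  solve Keq expr → x = -0.006741; check Q = 4.3850e-06
Then change container volume by factor 0.5 (V_new/V_old).
Step 2:
                  J         B         E         L
  Initial    0.5403    0.2641    0.4025 3.5483e-04
  Change  -7.3413e-05 -7.3413e-05 -7.3413e-05 1.4683e-04
  Equil      0.5402     0.264    0.4024 5.0166e-04
  solve Keq expr → x = 7.3413e-05; check Q = 4.3850e-06
Then add 0.02119 M of L.
Step 3:
                  J         B         E         L
  Initial    0.5402     0.264    0.4024   0.02169
  Change    0.01058   0.01058   0.01058  -0.02117
  Equil      0.5508    0.2746     0.413 5.2335e-04
  solve Keq expr → x = -0.01058; check Q = 4.3850e-06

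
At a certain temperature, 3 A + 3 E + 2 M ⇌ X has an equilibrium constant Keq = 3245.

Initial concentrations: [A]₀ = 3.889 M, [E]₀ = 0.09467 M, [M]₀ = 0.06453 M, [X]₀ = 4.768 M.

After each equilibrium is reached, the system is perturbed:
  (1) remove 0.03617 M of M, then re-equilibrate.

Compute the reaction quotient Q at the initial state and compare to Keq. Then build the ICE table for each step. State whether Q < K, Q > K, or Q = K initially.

Q₀ = 2.2944e+04 vs Keq = 3245 ⇒ Q>K, reverse
Step 1:
                   A          E          M          X
  I            3.889    0.09467    0.06453      4.768
  C          0.04467    0.04467    0.02978   -0.01489
  E            3.934     0.1393    0.09431      4.753
  solve Keq expr → x = -0.01489; check Q = 3245
Then remove 0.03617 M of M.
Step 2:
                   A          E          M          X
  I            3.934     0.1393    0.05814      4.753
  C          0.02359    0.02359    0.01572  -0.007862
  E            3.957     0.1629    0.07387      4.745
  solve Keq expr → x = -0.007862; check Q = 3245

Q₀ = 2.2944e+04; Q > K (proceeds reverse)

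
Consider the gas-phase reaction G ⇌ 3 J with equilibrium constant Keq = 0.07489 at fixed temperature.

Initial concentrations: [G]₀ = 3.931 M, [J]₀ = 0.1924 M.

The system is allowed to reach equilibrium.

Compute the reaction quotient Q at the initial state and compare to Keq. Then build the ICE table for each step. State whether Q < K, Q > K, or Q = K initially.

Q₀ = 0.001812; Q < K (proceeds forward)

Q₀ = 0.001812 vs Keq = 0.07489 ⇒ Q<K, forward
Step 1:
                    G           J
  init          3.931      0.1924
  Δ           -0.1547       0.464
  eq            3.776      0.6564
  solve Keq expr → x = 0.1547; check Q = 0.07489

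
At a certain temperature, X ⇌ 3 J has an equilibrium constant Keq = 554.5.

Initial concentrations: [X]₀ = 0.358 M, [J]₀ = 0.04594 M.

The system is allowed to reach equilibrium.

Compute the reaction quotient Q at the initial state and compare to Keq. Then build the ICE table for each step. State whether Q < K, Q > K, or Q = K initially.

Q₀ = 2.7083e-04; Q < K (proceeds forward)

Q₀ = 2.7083e-04 vs Keq = 554.5 ⇒ Q<K, forward
Step 1:
                  X         J
  init        0.358   0.04594
  Δ         -0.3555     1.067
  eq       0.002483     1.112
  solve Keq expr → x = 0.3555; check Q = 554.5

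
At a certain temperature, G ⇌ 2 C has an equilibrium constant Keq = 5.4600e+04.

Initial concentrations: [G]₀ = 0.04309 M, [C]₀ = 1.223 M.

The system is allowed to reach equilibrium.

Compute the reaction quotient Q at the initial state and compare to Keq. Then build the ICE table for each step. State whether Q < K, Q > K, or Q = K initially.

Q₀ = 34.71; Q < K (proceeds forward)

Q₀ = 34.71 vs Keq = 5.4600e+04 ⇒ Q<K, forward
Step 1:
                   G          C
  I          0.04309      1.223
  C         -0.04306    0.08612
  E       3.1388e-05      1.309
  solve Keq expr → x = 0.04306; check Q = 5.4600e+04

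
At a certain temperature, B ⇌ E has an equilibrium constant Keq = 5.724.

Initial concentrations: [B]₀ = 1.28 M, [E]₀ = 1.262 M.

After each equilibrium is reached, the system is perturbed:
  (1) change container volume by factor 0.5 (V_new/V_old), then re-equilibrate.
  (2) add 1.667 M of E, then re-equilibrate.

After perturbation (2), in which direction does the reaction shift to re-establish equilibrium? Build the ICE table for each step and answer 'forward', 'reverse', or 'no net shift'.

Q₀ = 0.9859 vs Keq = 5.724 ⇒ Q<K, forward
Step 1:
                  B         E
  init         1.28     1.262
  Δ          -0.902     0.902
  eq          0.378     2.164
  solve Keq expr → x = 0.902; check Q = 5.724
Then change container volume by factor 0.5 (V_new/V_old).
Step 2:
                  B         E
  init       0.7561     4.328
  Δ               0         0
  eq         0.7561     4.328
  solve Keq expr → x = 0; check Q = 5.724
Then add 1.667 M of E.
Step 3:
                  B         E
  init       0.7561     5.995
  Δ          0.2479   -0.2479
  eq          1.004     5.747
  solve Keq expr → x = -0.2479; check Q = 5.724

Direction: reverse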